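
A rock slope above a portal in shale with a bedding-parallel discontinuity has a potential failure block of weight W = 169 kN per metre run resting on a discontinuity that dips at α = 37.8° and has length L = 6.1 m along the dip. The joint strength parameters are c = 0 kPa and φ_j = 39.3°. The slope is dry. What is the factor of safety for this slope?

Resolving the block weight along and normal to the plane and applying the Mohr–Coulomb strength on the joint:
N' = W cosα = 169·cos37.8° = 133.5 kN/m
Driving force T = W sinα = 169·sin37.8° = 103.6 kN/m
Resisting force R = c·L + N'·tanφ_j = 0·6.1 + 133.5·tan39.3° = 0.0 + 109.3 = 109.3 kN/m
FS = R / T = 109.3 / 103.6 = 1.055

FS = 1.06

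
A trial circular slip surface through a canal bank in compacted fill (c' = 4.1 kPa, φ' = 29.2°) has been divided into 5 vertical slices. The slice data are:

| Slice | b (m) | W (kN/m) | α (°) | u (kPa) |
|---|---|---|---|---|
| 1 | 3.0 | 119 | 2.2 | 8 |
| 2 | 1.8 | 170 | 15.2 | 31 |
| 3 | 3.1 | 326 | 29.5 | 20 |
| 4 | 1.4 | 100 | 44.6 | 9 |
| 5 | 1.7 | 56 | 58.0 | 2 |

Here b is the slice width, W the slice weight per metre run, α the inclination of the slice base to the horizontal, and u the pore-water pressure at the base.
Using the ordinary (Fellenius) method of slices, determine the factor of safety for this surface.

FS = 1.01

Ordinary method of slices: FS = Σ[c'·Δl_i + (W_i cosα_i − u_i·Δl_i)·tanφ'] / Σ W_i sinα_i, with Δl_i = b_i / cosα_i.
Slice 1: Δl = 3.0/cos2.2° = 3.002 m; N'_1 = 119·cos2.2° − 8·3.002 = 94.9; c'Δl = 12.31; W sinα = 4.6
Slice 2: Δl = 1.8/cos15.2° = 1.865 m; N'_2 = 170·cos15.2° − 31·1.865 = 106.2; c'Δl = 7.65; W sinα = 44.6
Slice 3: Δl = 3.1/cos29.5° = 3.562 m; N'_3 = 326·cos29.5° − 20·3.562 = 212.5; c'Δl = 14.60; W sinα = 160.5
Slice 4: Δl = 1.4/cos44.6° = 1.966 m; N'_4 = 100·cos44.6° − 9·1.966 = 53.5; c'Δl = 8.06; W sinα = 70.2
Slice 5: Δl = 1.7/cos58.0° = 3.208 m; N'_5 = 56·cos58.0° − 2·3.208 = 23.3; c'Δl = 13.15; W sinα = 47.5
Σc'Δl = 55.8 kN/m; ΣN' = 490.4 kN/m; ΣW sinα = 327.4 kN/m
Resisting = 55.8 + 490.4·tan29.2° = 55.8 + 274.1 = 329.8 kN/m
FS = 329.8 / 327.4 = 1.008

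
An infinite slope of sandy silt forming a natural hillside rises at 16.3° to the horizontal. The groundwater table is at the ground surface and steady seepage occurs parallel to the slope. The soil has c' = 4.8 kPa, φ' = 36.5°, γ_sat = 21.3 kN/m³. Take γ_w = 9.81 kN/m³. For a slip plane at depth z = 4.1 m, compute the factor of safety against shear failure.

FS = 1.57

With seepage parallel to the slope and the water table at the surface, the effective normal stress on the slip plane uses the buoyant unit weight γ' = γ_sat − γ_w while the driving shear stress uses γ_sat:
FS = [c' + γ' z cos²β tanφ'] / [γ_sat z sinβ cosβ]
γ' = 21.3 − 9.81 = 11.49 kN/m³
Numerator = 4.8 + 11.49·4.1·cos²16.3°·tan36.5° = 4.8 + 11.49·4.1·0.9212·0.7400 = 36.913 kPa
Denominator = 21.3·4.1·sin16.3°·cos16.3° = 21.3·4.1·0.2807·0.9598 = 23.525 kPa
FS = 36.913 / 23.525 = 1.569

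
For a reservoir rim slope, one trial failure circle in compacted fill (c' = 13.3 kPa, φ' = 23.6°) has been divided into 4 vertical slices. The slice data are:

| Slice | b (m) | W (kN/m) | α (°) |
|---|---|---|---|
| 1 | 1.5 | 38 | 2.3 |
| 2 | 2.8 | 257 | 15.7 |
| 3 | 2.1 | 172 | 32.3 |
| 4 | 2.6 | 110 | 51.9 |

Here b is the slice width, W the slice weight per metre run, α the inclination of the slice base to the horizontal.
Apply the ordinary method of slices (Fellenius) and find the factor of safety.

Ordinary method of slices: FS = Σ[c'·Δl_i + (W_i cosα_i)·tanφ'] / Σ W_i sinα_i, with Δl_i = b_i / cosα_i.
Slice 1: Δl = 1.5/cos2.3° = 1.501 m; N'_1 = 38·cos2.3° = 38.0; c'Δl = 19.97; W sinα = 1.5
Slice 2: Δl = 2.8/cos15.7° = 2.909 m; N'_2 = 257·cos15.7° = 247.4; c'Δl = 38.68; W sinα = 69.5
Slice 3: Δl = 2.1/cos32.3° = 2.484 m; N'_3 = 172·cos32.3° = 145.4; c'Δl = 33.04; W sinα = 91.9
Slice 4: Δl = 2.6/cos51.9° = 4.214 m; N'_4 = 110·cos51.9° = 67.9; c'Δl = 56.04; W sinα = 86.6
Σc'Δl = 147.7 kN/m; ΣN' = 498.6 kN/m; ΣW sinα = 249.5 kN/m
Resisting = 147.7 + 498.6·tan23.6° = 147.7 + 217.9 = 365.6 kN/m
FS = 365.6 / 249.5 = 1.465

FS = 1.47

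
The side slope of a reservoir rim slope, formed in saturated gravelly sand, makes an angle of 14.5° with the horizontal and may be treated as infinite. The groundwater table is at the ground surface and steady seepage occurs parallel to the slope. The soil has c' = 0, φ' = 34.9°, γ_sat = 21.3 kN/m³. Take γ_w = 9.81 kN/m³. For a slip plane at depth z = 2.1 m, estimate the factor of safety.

With seepage parallel to the slope and the water table at the surface, the effective normal stress on the slip plane uses the buoyant unit weight γ' = γ_sat − γ_w while the driving shear stress uses γ_sat:
FS = [c' + γ' z cos²β tanφ'] / [γ_sat z sinβ cosβ]
(For c' = 0 this reduces to FS = (γ'/γ_sat)·tanφ'/tanβ.)
γ' = 21.3 − 9.81 = 11.49 kN/m³
Numerator = 0.0 + 11.49·2.1·cos²14.5°·tan34.9° = 0.0 + 11.49·2.1·0.9373·0.6976 = 15.777 kPa
Denominator = 21.3·2.1·sin14.5°·cos14.5° = 21.3·2.1·0.2504·0.9681 = 10.843 kPa
FS = 15.777 / 10.843 = 1.455

FS = 1.46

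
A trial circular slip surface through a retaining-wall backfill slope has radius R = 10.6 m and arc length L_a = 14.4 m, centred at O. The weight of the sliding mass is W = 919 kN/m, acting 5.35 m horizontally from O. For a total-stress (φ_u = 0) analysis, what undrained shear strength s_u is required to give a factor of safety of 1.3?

s_u = 41.9 kPa

FS = s_u·L_a·R / (W·d), so s_u = FS·W·d / (L_a·R).
s_u = 1.3·919·5.35 / (14.40·10.6) = 6391.6 / 152.64 = 41.87 kPa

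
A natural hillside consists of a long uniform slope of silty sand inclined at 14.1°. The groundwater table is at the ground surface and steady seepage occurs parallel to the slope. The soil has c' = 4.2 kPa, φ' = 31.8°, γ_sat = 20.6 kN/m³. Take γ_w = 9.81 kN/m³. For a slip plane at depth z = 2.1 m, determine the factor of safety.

With seepage parallel to the slope and the water table at the surface, the effective normal stress on the slip plane uses the buoyant unit weight γ' = γ_sat − γ_w while the driving shear stress uses γ_sat:
FS = [c' + γ' z cos²β tanφ'] / [γ_sat z sinβ cosβ]
γ' = 20.6 − 9.81 = 10.79 kN/m³
Numerator = 4.2 + 10.79·2.1·cos²14.1°·tan31.8° = 4.2 + 10.79·2.1·0.9407·0.6200 = 17.415 kPa
Denominator = 20.6·2.1·sin14.1°·cos14.1° = 20.6·2.1·0.2436·0.9699 = 10.221 kPa
FS = 17.415 / 10.221 = 1.704

FS = 1.70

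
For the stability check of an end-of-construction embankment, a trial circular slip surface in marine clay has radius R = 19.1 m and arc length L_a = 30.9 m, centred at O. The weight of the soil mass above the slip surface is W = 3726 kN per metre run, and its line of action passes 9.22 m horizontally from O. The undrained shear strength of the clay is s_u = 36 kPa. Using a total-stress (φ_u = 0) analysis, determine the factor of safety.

FS = 0.62

Taking moments about the centre O, the resisting moment is provided by the undrained shear strength acting along the arc:
M_R = s_u·L_a·R = 36·30.90·19.1 = 21246.8 kN·m/m
M_D = W·d = 3726·9.22 = 34353.7 kN·m/m
FS = M_R / M_D = 21246.8 / 34353.7 = 0.618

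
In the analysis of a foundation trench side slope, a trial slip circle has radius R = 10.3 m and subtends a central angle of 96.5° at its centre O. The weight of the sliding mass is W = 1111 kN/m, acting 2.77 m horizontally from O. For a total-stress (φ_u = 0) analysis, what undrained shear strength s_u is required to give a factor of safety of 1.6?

FS = s_u·L_a·R / (W·d), so s_u = FS·W·d / (L_a·R).
Arc length L_a = R·θ = 10.3·(96.5°·π/180) = 10.3·1.6842 = 17.35 m
s_u = 1.6·1111·2.77 / (17.35·10.3) = 4924.0 / 178.68 = 27.56 kPa

s_u = 27.6 kPa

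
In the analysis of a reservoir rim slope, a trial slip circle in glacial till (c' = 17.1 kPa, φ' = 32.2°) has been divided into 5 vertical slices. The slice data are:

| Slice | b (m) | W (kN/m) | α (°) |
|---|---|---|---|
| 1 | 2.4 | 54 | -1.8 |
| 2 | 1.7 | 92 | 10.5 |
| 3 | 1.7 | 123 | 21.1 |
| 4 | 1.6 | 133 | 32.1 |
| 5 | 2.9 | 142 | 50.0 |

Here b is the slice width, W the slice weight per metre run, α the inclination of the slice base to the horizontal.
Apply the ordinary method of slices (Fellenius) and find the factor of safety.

Ordinary method of slices: FS = Σ[c'·Δl_i + (W_i cosα_i)·tanφ'] / Σ W_i sinα_i, with Δl_i = b_i / cosα_i.
Slice 1: Δl = 2.4/cos(-1.8°) = 2.401 m; N'_1 = 54·cos(-1.8°) = 54.0; c'Δl = 41.06; W sinα = -1.7
Slice 2: Δl = 1.7/cos10.5° = 1.729 m; N'_2 = 92·cos10.5° = 90.5; c'Δl = 29.57; W sinα = 16.8
Slice 3: Δl = 1.7/cos21.1° = 1.822 m; N'_3 = 123·cos21.1° = 114.8; c'Δl = 31.16; W sinα = 44.3
Slice 4: Δl = 1.6/cos32.1° = 1.889 m; N'_4 = 133·cos32.1° = 112.7; c'Δl = 32.30; W sinα = 70.7
Slice 5: Δl = 2.9/cos50.0° = 4.512 m; N'_5 = 142·cos50.0° = 91.3; c'Δl = 77.15; W sinα = 108.8
Σc'Δl = 211.2 kN/m; ΣN' = 463.1 kN/m; ΣW sinα = 238.8 kN/m
Resisting = 211.2 + 463.1·tan32.2° = 211.2 + 291.6 = 502.9 kN/m
FS = 502.9 / 238.8 = 2.106

FS = 2.11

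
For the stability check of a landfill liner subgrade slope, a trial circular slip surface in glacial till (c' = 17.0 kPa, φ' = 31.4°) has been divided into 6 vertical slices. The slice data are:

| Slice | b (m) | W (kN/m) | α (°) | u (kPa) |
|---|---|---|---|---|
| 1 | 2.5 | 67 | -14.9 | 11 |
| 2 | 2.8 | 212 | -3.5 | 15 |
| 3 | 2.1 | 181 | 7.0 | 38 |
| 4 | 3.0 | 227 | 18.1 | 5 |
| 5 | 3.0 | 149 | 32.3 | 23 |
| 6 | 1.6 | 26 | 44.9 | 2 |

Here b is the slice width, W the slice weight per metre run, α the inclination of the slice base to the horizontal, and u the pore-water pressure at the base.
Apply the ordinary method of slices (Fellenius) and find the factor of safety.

FS = 3.89

Ordinary method of slices: FS = Σ[c'·Δl_i + (W_i cosα_i − u_i·Δl_i)·tanφ'] / Σ W_i sinα_i, with Δl_i = b_i / cosα_i.
Slice 1: Δl = 2.5/cos(-14.9°) = 2.587 m; N'_1 = 67·cos(-14.9°) − 11·2.587 = 36.3; c'Δl = 43.98; W sinα = -17.2
Slice 2: Δl = 2.8/cos(-3.5°) = 2.805 m; N'_2 = 212·cos(-3.5°) − 15·2.805 = 169.5; c'Δl = 47.69; W sinα = -12.9
Slice 3: Δl = 2.1/cos7.0° = 2.116 m; N'_3 = 181·cos7.0° − 38·2.116 = 99.3; c'Δl = 35.97; W sinα = 22.1
Slice 4: Δl = 3.0/cos18.1° = 3.156 m; N'_4 = 227·cos18.1° − 5·3.156 = 200.0; c'Δl = 53.66; W sinα = 70.5
Slice 5: Δl = 3.0/cos32.3° = 3.549 m; N'_5 = 149·cos32.3° − 23·3.549 = 44.3; c'Δl = 60.34; W sinα = 79.6
Slice 6: Δl = 1.6/cos44.9° = 2.259 m; N'_6 = 26·cos44.9° − 2·2.259 = 13.9; c'Δl = 38.40; W sinα = 18.4
Σc'Δl = 280.0 kN/m; ΣN' = 563.3 kN/m; ΣW sinα = 160.4 kN/m
Resisting = 280.0 + 563.3·tan31.4° = 280.0 + 343.8 = 623.8 kN/m
FS = 623.8 / 160.4 = 3.890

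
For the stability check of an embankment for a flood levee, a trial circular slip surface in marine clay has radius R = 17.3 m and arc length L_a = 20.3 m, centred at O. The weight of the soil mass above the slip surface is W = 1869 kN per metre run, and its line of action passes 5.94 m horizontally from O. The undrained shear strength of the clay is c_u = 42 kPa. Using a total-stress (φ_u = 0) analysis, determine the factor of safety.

FS = 1.33

Taking moments about the centre O, the resisting moment is provided by the undrained shear strength acting along the arc:
M_R = c_u·L_a·R = 42·20.30·17.3 = 14750.0 kN·m/m
M_D = W·d = 1869·5.94 = 11101.9 kN·m/m
FS = M_R / M_D = 14750.0 / 11101.9 = 1.329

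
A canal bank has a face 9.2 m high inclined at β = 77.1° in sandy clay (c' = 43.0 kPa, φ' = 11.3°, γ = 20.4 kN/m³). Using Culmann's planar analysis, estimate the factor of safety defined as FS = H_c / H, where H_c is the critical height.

FS = 1.48

H_c = (4c'/γ) · sinβ cosφ' / [1 − cos(β − φ')]
    = (4·43.0/20.4) · sin77.1°·cos11.3° / [1 − cos65.8°]
    = 8.431 · 0.9559 / 0.5901 = 13.66 m
FS = H_c / H = 13.66 / 9.2 = 1.485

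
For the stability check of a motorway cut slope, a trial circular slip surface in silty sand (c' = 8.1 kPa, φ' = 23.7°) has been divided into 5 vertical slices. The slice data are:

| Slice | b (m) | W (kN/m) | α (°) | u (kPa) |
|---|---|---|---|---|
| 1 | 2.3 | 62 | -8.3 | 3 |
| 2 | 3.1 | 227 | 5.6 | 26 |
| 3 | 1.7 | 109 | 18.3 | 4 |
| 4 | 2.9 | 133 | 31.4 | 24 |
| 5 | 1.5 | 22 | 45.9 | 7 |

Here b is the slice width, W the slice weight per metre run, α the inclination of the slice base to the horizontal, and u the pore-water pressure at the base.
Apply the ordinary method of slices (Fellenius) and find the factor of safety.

FS = 1.87

Ordinary method of slices: FS = Σ[c'·Δl_i + (W_i cosα_i − u_i·Δl_i)·tanφ'] / Σ W_i sinα_i, with Δl_i = b_i / cosα_i.
Slice 1: Δl = 2.3/cos(-8.3°) = 2.324 m; N'_1 = 62·cos(-8.3°) − 3·2.324 = 54.4; c'Δl = 18.83; W sinα = -9.0
Slice 2: Δl = 3.1/cos5.6° = 3.115 m; N'_2 = 227·cos5.6° − 26·3.115 = 144.9; c'Δl = 25.23; W sinα = 22.2
Slice 3: Δl = 1.7/cos18.3° = 1.791 m; N'_3 = 109·cos18.3° − 4·1.791 = 96.3; c'Δl = 14.50; W sinα = 34.2
Slice 4: Δl = 2.9/cos31.4° = 3.398 m; N'_4 = 133·cos31.4° − 24·3.398 = 32.0; c'Δl = 27.52; W sinα = 69.3
Slice 5: Δl = 1.5/cos45.9° = 2.155 m; N'_5 = 22·cos45.9° − 7·2.155 = 0.2; c'Δl = 17.46; W sinα = 15.8
Σc'Δl = 103.5 kN/m; ΣN' = 327.8 kN/m; ΣW sinα = 132.5 kN/m
Resisting = 103.5 + 327.8·tan23.7° = 103.5 + 143.9 = 247.5 kN/m
FS = 247.5 / 132.5 = 1.867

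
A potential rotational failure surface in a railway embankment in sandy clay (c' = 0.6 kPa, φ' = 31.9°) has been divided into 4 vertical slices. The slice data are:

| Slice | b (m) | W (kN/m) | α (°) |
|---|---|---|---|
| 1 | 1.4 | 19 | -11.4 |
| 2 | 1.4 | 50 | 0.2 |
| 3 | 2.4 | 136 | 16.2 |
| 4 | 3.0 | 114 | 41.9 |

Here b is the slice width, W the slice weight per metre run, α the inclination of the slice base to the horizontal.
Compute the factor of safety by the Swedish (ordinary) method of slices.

Ordinary method of slices: FS = Σ[c'·Δl_i + (W_i cosα_i)·tanφ'] / Σ W_i sinα_i, with Δl_i = b_i / cosα_i.
Slice 1: Δl = 1.4/cos(-11.4°) = 1.428 m; N'_1 = 19·cos(-11.4°) = 18.6; c'Δl = 0.86; W sinα = -3.8
Slice 2: Δl = 1.4/cos0.2° = 1.400 m; N'_2 = 50·cos0.2° = 50.0; c'Δl = 0.84; W sinα = 0.2
Slice 3: Δl = 2.4/cos16.2° = 2.499 m; N'_3 = 136·cos16.2° = 130.6; c'Δl = 1.50; W sinα = 37.9
Slice 4: Δl = 3.0/cos41.9° = 4.031 m; N'_4 = 114·cos41.9° = 84.9; c'Δl = 2.42; W sinα = 76.1
Σc'Δl = 5.6 kN/m; ΣN' = 284.1 kN/m; ΣW sinα = 110.5 kN/m
Resisting = 5.6 + 284.1·tan31.9° = 5.6 + 176.8 = 182.4 kN/m
FS = 182.4 / 110.5 = 1.651

FS = 1.65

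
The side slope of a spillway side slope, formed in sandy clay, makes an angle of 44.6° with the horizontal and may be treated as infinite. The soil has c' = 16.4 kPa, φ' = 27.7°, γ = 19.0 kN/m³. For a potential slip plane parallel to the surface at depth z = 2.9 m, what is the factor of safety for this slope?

FS = 1.13

For an infinite slope with a slip plane parallel to the surface (no pore pressure): FS = [c' + γz cos²β tanφ'] / [γz sinβ cosβ].
γz = 19.0·2.9 = 55.10 kN/m²
Numerator = 16.4 + 55.10·cos²44.6°·tan27.7° = 16.4 + 55.10·0.5070·0.5250 = 31.066 kPa
Denominator = 55.10·sin44.6°·cos44.6° = 55.10·0.7022·0.7120 = 27.547 kPa
FS = 31.066 / 27.547 = 1.128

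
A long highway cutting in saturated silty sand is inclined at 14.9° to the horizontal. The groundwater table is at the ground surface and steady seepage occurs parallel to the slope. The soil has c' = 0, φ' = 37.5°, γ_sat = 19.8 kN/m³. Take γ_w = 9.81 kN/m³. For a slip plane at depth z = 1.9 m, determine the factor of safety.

With seepage parallel to the slope and the water table at the surface, the effective normal stress on the slip plane uses the buoyant unit weight γ' = γ_sat − γ_w while the driving shear stress uses γ_sat:
FS = [c' + γ' z cos²β tanφ'] / [γ_sat z sinβ cosβ]
(For c' = 0 this reduces to FS = (γ'/γ_sat)·tanφ'/tanβ.)
γ' = 19.8 − 9.81 = 9.99 kN/m³
Numerator = 0.0 + 9.99·1.9·cos²14.9°·tan37.5° = 0.0 + 9.99·1.9·0.9339·0.7673 = 13.602 kPa
Denominator = 19.8·1.9·sin14.9°·cos14.9° = 19.8·1.9·0.2571·0.9664 = 9.348 kPa
FS = 13.602 / 9.348 = 1.455

FS = 1.46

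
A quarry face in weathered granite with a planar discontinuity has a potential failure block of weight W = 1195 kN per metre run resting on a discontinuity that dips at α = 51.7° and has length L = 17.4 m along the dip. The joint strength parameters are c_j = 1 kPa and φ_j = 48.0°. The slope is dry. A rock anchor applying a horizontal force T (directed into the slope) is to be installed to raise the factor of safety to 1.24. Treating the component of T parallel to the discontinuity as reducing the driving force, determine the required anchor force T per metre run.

Resolving forces along and normal to the sliding plane, with the horizontal anchor force T adding T·sinα to the effective normal force and T·cosα acting up the plane against the driving force:
FS = [c_jL + (W cosα + T sinα) tanφ_j] / [W sinα − T cosα]
Without the anchor: N' = 740.6 kN/m, driving T_d = 937.8 kN/m, resisting R = 1·17.4 + 740.6·tan48.0° = 840.0 kN/m, FS = 0.90.
Setting FS = 1.24 and solving for T:
1.24·(937.8 − T cos51.7°) = 840.0 + T sin51.7°·tan48.0°
T·(sin51.7°·tan48.0° + 1.24·cos51.7°) = 1.24·937.8 − 840.0
T·(0.7848·1.1106 + 1.24·0.6198) = 1162.9 − 840.0 = 322.9
T·1.6401 = 322.9
T = 196.9 kN/m

T = 197 kN/m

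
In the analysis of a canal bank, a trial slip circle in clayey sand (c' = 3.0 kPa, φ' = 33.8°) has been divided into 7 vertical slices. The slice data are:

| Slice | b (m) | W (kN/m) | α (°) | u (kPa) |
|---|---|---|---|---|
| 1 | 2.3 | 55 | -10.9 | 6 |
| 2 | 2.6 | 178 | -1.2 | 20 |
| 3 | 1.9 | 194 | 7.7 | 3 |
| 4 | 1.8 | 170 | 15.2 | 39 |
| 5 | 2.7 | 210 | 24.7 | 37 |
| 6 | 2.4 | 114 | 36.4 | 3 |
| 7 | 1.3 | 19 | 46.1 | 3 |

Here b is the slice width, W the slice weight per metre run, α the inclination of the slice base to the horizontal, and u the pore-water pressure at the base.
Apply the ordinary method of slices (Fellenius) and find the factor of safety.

FS = 2.05

Ordinary method of slices: FS = Σ[c'·Δl_i + (W_i cosα_i − u_i·Δl_i)·tanφ'] / Σ W_i sinα_i, with Δl_i = b_i / cosα_i.
Slice 1: Δl = 2.3/cos(-10.9°) = 2.342 m; N'_1 = 55·cos(-10.9°) − 6·2.342 = 40.0; c'Δl = 7.03; W sinα = -10.4
Slice 2: Δl = 2.6/cos(-1.2°) = 2.601 m; N'_2 = 178·cos(-1.2°) − 20·2.601 = 125.9; c'Δl = 7.80; W sinα = -3.7
Slice 3: Δl = 1.9/cos7.7° = 1.917 m; N'_3 = 194·cos7.7° − 3·1.917 = 186.5; c'Δl = 5.75; W sinα = 26.0
Slice 4: Δl = 1.8/cos15.2° = 1.865 m; N'_4 = 170·cos15.2° − 39·1.865 = 91.3; c'Δl = 5.60; W sinα = 44.6
Slice 5: Δl = 2.7/cos24.7° = 2.972 m; N'_5 = 210·cos24.7° − 37·2.972 = 80.8; c'Δl = 8.92; W sinα = 87.8
Slice 6: Δl = 2.4/cos36.4° = 2.982 m; N'_6 = 114·cos36.4° − 3·2.982 = 82.8; c'Δl = 8.95; W sinα = 67.6
Slice 7: Δl = 1.3/cos46.1° = 1.875 m; N'_7 = 19·cos46.1° − 3·1.875 = 7.6; c'Δl = 5.62; W sinα = 13.7
Σc'Δl = 49.7 kN/m; ΣN' = 614.9 kN/m; ΣW sinα = 225.5 kN/m
Resisting = 49.7 + 614.9·tan33.8° = 49.7 + 411.6 = 461.3 kN/m
FS = 461.3 / 225.5 = 2.045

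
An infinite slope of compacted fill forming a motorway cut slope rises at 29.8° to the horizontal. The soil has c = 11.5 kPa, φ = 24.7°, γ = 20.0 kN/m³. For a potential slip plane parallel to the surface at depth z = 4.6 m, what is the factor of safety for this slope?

For an infinite slope with a slip plane parallel to the surface (no pore pressure): FS = [c + γz cos²β tanφ] / [γz sinβ cosβ].
γz = 20.0·4.6 = 92.00 kN/m²
Numerator = 11.5 + 92.00·cos²29.8°·tan24.7° = 11.5 + 92.00·0.7530·0.4599 = 43.364 kPa
Denominator = 92.00·sin29.8°·cos29.8° = 92.00·0.4970·0.8678 = 39.676 kPa
FS = 43.364 / 39.676 = 1.093

FS = 1.09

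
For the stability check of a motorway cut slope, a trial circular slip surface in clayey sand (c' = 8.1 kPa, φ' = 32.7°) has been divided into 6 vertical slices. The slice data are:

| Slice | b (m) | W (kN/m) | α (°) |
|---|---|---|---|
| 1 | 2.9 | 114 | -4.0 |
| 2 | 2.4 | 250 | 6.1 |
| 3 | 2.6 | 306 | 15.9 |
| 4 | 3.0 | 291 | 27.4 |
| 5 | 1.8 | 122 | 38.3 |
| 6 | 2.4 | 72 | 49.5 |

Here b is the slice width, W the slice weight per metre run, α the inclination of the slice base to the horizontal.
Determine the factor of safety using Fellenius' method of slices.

FS = 2.24

Ordinary method of slices: FS = Σ[c'·Δl_i + (W_i cosα_i)·tanφ'] / Σ W_i sinα_i, with Δl_i = b_i / cosα_i.
Slice 1: Δl = 2.9/cos(-4.0°) = 2.907 m; N'_1 = 114·cos(-4.0°) = 113.7; c'Δl = 23.55; W sinα = -8.0
Slice 2: Δl = 2.4/cos6.1° = 2.414 m; N'_2 = 250·cos6.1° = 248.6; c'Δl = 19.55; W sinα = 26.6
Slice 3: Δl = 2.6/cos15.9° = 2.703 m; N'_3 = 306·cos15.9° = 294.3; c'Δl = 21.90; W sinα = 83.8
Slice 4: Δl = 3.0/cos27.4° = 3.379 m; N'_4 = 291·cos27.4° = 258.4; c'Δl = 27.37; W sinα = 133.9
Slice 5: Δl = 1.8/cos38.3° = 2.294 m; N'_5 = 122·cos38.3° = 95.7; c'Δl = 18.58; W sinα = 75.6
Slice 6: Δl = 2.4/cos49.5° = 3.695 m; N'_6 = 72·cos49.5° = 46.8; c'Δl = 29.93; W sinα = 54.7
Σc'Δl = 140.9 kN/m; ΣN' = 1057.5 kN/m; ΣW sinα = 366.7 kN/m
Resisting = 140.9 + 1057.5·tan32.7° = 140.9 + 678.9 = 819.8 kN/m
FS = 819.8 / 366.7 = 2.235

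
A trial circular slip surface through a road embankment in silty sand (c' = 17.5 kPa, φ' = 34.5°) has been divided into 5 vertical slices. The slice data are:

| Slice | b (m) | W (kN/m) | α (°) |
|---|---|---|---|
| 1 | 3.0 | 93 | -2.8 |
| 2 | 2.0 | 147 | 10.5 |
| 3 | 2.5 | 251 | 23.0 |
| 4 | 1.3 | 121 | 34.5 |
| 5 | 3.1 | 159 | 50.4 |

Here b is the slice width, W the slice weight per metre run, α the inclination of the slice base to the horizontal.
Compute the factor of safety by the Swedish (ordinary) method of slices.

FS = 2.28

Ordinary method of slices: FS = Σ[c'·Δl_i + (W_i cosα_i)·tanφ'] / Σ W_i sinα_i, with Δl_i = b_i / cosα_i.
Slice 1: Δl = 3.0/cos(-2.8°) = 3.004 m; N'_1 = 93·cos(-2.8°) = 92.9; c'Δl = 52.56; W sinα = -4.5
Slice 2: Δl = 2.0/cos10.5° = 2.034 m; N'_2 = 147·cos10.5° = 144.5; c'Δl = 35.60; W sinα = 26.8
Slice 3: Δl = 2.5/cos23.0° = 2.716 m; N'_3 = 251·cos23.0° = 231.0; c'Δl = 47.53; W sinα = 98.1
Slice 4: Δl = 1.3/cos34.5° = 1.577 m; N'_4 = 121·cos34.5° = 99.7; c'Δl = 27.60; W sinα = 68.5
Slice 5: Δl = 3.1/cos50.4° = 4.863 m; N'_5 = 159·cos50.4° = 101.4; c'Δl = 85.11; W sinα = 122.5
Σc'Δl = 248.4 kN/m; ΣN' = 669.5 kN/m; ΣW sinα = 311.4 kN/m
Resisting = 248.4 + 669.5·tan34.5° = 248.4 + 460.2 = 708.6 kN/m
FS = 708.6 / 311.4 = 2.276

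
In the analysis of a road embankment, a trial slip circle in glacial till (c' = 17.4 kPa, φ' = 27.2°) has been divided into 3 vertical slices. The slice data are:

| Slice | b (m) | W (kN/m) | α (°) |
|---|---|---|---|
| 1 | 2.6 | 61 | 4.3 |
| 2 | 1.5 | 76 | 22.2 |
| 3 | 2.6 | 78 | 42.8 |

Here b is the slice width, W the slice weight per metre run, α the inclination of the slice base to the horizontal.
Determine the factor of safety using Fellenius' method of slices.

Ordinary method of slices: FS = Σ[c'·Δl_i + (W_i cosα_i)·tanφ'] / Σ W_i sinα_i, with Δl_i = b_i / cosα_i.
Slice 1: Δl = 2.6/cos4.3° = 2.607 m; N'_1 = 61·cos4.3° = 60.8; c'Δl = 45.37; W sinα = 4.6
Slice 2: Δl = 1.5/cos22.2° = 1.620 m; N'_2 = 76·cos22.2° = 70.4; c'Δl = 28.19; W sinα = 28.7
Slice 3: Δl = 2.6/cos42.8° = 3.544 m; N'_3 = 78·cos42.8° = 57.2; c'Δl = 61.66; W sinα = 53.0
Σc'Δl = 135.2 kN/m; ΣN' = 188.4 kN/m; ΣW sinα = 86.3 kN/m
Resisting = 135.2 + 188.4·tan27.2° = 135.2 + 96.8 = 232.1 kN/m
FS = 232.1 / 86.3 = 2.689

FS = 2.69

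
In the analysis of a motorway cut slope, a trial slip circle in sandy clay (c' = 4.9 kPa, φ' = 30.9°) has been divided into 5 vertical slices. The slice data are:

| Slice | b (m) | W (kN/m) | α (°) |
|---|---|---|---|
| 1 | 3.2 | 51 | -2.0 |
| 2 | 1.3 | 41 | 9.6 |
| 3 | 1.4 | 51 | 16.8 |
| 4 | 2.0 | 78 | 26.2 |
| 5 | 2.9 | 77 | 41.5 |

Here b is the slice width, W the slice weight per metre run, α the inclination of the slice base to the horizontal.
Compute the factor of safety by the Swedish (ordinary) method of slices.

Ordinary method of slices: FS = Σ[c'·Δl_i + (W_i cosα_i)·tanφ'] / Σ W_i sinα_i, with Δl_i = b_i / cosα_i.
Slice 1: Δl = 3.2/cos(-2.0°) = 3.202 m; N'_1 = 51·cos(-2.0°) = 51.0; c'Δl = 15.69; W sinα = -1.8
Slice 2: Δl = 1.3/cos9.6° = 1.318 m; N'_2 = 41·cos9.6° = 40.4; c'Δl = 6.46; W sinα = 6.8
Slice 3: Δl = 1.4/cos16.8° = 1.462 m; N'_3 = 51·cos16.8° = 48.8; c'Δl = 7.17; W sinα = 14.7
Slice 4: Δl = 2.0/cos26.2° = 2.229 m; N'_4 = 78·cos26.2° = 70.0; c'Δl = 10.92; W sinα = 34.4
Slice 5: Δl = 2.9/cos41.5° = 3.872 m; N'_5 = 77·cos41.5° = 57.7; c'Δl = 18.97; W sinα = 51.0
Σc'Δl = 59.2 kN/m; ΣN' = 267.9 kN/m; ΣW sinα = 105.3 kN/m
Resisting = 59.2 + 267.9·tan30.9° = 59.2 + 160.3 = 219.5 kN/m
FS = 219.5 / 105.3 = 2.086

FS = 2.09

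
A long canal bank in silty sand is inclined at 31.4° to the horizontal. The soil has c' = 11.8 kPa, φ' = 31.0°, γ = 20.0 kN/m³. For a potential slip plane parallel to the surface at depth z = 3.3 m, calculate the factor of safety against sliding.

For an infinite slope with a slip plane parallel to the surface (no pore pressure): FS = [c' + γz cos²β tanφ'] / [γz sinβ cosβ].
γz = 20.0·3.3 = 66.00 kN/m²
Numerator = 11.8 + 66.00·cos²31.4°·tan31.0° = 11.8 + 66.00·0.7285·0.6009 = 40.692 kPa
Denominator = 66.00·sin31.4°·cos31.4° = 66.00·0.5210·0.8536 = 29.351 kPa
FS = 40.692 / 29.351 = 1.386

FS = 1.39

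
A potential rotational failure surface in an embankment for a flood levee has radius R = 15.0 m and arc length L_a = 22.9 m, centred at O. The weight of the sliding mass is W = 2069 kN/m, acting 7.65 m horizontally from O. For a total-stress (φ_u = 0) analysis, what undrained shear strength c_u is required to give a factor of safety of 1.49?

FS = c_u·L_a·R / (W·d), so c_u = FS·W·d / (L_a·R).
c_u = 1.49·2069·7.65 / (22.90·15.0) = 23583.5 / 343.50 = 68.66 kPa

c_u = 68.7 kPa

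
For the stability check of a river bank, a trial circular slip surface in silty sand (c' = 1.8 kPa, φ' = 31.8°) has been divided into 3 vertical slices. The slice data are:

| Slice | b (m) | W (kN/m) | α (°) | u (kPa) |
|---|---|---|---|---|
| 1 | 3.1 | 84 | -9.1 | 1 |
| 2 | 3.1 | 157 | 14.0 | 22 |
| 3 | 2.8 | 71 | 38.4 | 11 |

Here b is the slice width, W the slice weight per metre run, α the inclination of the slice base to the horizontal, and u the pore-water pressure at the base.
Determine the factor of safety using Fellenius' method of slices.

FS = 1.87

Ordinary method of slices: FS = Σ[c'·Δl_i + (W_i cosα_i − u_i·Δl_i)·tanφ'] / Σ W_i sinα_i, with Δl_i = b_i / cosα_i.
Slice 1: Δl = 3.1/cos(-9.1°) = 3.140 m; N'_1 = 84·cos(-9.1°) − 1·3.140 = 79.8; c'Δl = 5.65; W sinα = -13.3
Slice 2: Δl = 3.1/cos14.0° = 3.195 m; N'_2 = 157·cos14.0° − 22·3.195 = 82.0; c'Δl = 5.75; W sinα = 38.0
Slice 3: Δl = 2.8/cos38.4° = 3.573 m; N'_3 = 71·cos38.4° − 11·3.573 = 16.3; c'Δl = 6.43; W sinα = 44.1
Σc'Δl = 17.8 kN/m; ΣN' = 178.2 kN/m; ΣW sinα = 68.8 kN/m
Resisting = 17.8 + 178.2·tan31.8° = 17.8 + 110.5 = 128.3 kN/m
FS = 128.3 / 68.8 = 1.865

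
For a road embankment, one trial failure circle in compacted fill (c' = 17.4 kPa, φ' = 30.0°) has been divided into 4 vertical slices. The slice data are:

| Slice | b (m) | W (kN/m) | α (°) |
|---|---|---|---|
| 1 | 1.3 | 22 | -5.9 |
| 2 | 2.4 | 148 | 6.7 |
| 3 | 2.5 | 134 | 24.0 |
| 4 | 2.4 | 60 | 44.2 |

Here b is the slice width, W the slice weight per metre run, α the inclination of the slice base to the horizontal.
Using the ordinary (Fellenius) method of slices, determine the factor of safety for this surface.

Ordinary method of slices: FS = Σ[c'·Δl_i + (W_i cosα_i)·tanφ'] / Σ W_i sinα_i, with Δl_i = b_i / cosα_i.
Slice 1: Δl = 1.3/cos(-5.9°) = 1.307 m; N'_1 = 22·cos(-5.9°) = 21.9; c'Δl = 22.74; W sinα = -2.3
Slice 2: Δl = 2.4/cos6.7° = 2.417 m; N'_2 = 148·cos6.7° = 147.0; c'Δl = 42.05; W sinα = 17.3
Slice 3: Δl = 2.5/cos24.0° = 2.737 m; N'_3 = 134·cos24.0° = 122.4; c'Δl = 47.62; W sinα = 54.5
Slice 4: Δl = 2.4/cos44.2° = 3.348 m; N'_4 = 60·cos44.2° = 43.0; c'Δl = 58.25; W sinα = 41.8
Σc'Δl = 170.7 kN/m; ΣN' = 334.3 kN/m; ΣW sinα = 111.3 kN/m
Resisting = 170.7 + 334.3·tan30.0° = 170.7 + 193.0 = 363.7 kN/m
FS = 363.7 / 111.3 = 3.266

FS = 3.27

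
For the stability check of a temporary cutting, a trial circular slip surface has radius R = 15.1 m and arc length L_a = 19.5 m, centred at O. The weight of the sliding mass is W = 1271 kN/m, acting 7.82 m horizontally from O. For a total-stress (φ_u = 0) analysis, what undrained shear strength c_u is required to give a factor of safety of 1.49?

FS = c_u·L_a·R / (W·d), so c_u = FS·W·d / (L_a·R).
c_u = 1.49·1271·7.82 / (19.50·15.1) = 14809.4 / 294.45 = 50.30 kPa

c_u = 50.3 kPa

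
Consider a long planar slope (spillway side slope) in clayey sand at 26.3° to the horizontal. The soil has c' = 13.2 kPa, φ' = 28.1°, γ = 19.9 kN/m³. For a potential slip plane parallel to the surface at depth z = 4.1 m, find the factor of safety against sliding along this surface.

For an infinite slope with a slip plane parallel to the surface (no pore pressure): FS = [c' + γz cos²β tanφ'] / [γz sinβ cosβ].
γz = 19.9·4.1 = 81.59 kN/m²
Numerator = 13.2 + 81.59·cos²26.3°·tan28.1° = 13.2 + 81.59·0.8037·0.5340 = 48.213 kPa
Denominator = 81.59·sin26.3°·cos26.3° = 81.59·0.4431·0.8965 = 32.408 kPa
FS = 48.213 / 32.408 = 1.488

FS = 1.49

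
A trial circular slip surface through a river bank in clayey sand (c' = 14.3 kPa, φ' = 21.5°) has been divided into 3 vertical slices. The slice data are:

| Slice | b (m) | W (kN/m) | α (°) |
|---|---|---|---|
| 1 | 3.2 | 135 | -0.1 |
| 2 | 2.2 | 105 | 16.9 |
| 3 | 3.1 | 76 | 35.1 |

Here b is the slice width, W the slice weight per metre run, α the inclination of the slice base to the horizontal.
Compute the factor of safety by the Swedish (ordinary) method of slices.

FS = 3.38

Ordinary method of slices: FS = Σ[c'·Δl_i + (W_i cosα_i)·tanφ'] / Σ W_i sinα_i, with Δl_i = b_i / cosα_i.
Slice 1: Δl = 3.2/cos(-0.1°) = 3.200 m; N'_1 = 135·cos(-0.1°) = 135.0; c'Δl = 45.76; W sinα = -0.2
Slice 2: Δl = 2.2/cos16.9° = 2.299 m; N'_2 = 105·cos16.9° = 100.5; c'Δl = 32.88; W sinα = 30.5
Slice 3: Δl = 3.1/cos35.1° = 3.789 m; N'_3 = 76·cos35.1° = 62.2; c'Δl = 54.18; W sinα = 43.7
Σc'Δl = 132.8 kN/m; ΣN' = 297.6 kN/m; ΣW sinα = 74.0 kN/m
Resisting = 132.8 + 297.6·tan21.5° = 132.8 + 117.2 = 250.1 kN/m
FS = 250.1 / 74.0 = 3.380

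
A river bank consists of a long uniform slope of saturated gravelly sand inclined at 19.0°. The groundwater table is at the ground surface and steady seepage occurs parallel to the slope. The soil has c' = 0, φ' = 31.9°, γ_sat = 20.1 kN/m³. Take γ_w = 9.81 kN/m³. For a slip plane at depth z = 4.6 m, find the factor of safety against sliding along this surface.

With seepage parallel to the slope and the water table at the surface, the effective normal stress on the slip plane uses the buoyant unit weight γ' = γ_sat − γ_w while the driving shear stress uses γ_sat:
FS = [c' + γ' z cos²β tanφ'] / [γ_sat z sinβ cosβ]
(For c' = 0 this reduces to FS = (γ'/γ_sat)·tanφ'/tanβ.)
γ' = 20.1 − 9.81 = 10.29 kN/m³
Numerator = 0.0 + 10.29·4.6·cos²19.0°·tan31.9° = 0.0 + 10.29·4.6·0.8940·0.6224 = 26.340 kPa
Denominator = 20.1·4.6·sin19.0°·cos19.0° = 20.1·4.6·0.3256·0.9455 = 28.462 kPa
FS = 26.340 / 28.462 = 0.925

FS = 0.93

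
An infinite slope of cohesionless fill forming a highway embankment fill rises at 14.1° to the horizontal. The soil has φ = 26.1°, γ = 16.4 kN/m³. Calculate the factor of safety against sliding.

For a dry cohesionless infinite slope the factor of safety is FS = tanφ / tanβ.
FS = tan26.1° / tan14.1° = 0.4899 / 0.2512 = 1.950

FS = 1.95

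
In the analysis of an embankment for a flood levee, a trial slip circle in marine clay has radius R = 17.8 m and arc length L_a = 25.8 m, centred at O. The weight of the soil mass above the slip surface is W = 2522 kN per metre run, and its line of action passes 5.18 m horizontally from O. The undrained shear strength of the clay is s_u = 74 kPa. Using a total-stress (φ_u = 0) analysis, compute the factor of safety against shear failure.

FS = 2.60

Taking moments about the centre O, the resisting moment is provided by the undrained shear strength acting along the arc:
M_R = s_u·L_a·R = 74·25.80·17.8 = 33983.8 kN·m/m
M_D = W·d = 2522·5.18 = 13064.0 kN·m/m
FS = M_R / M_D = 33983.8 / 13064.0 = 2.601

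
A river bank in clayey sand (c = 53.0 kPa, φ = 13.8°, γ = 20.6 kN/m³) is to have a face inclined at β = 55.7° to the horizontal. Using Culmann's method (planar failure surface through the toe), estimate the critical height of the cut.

H_c = 32.29 m

Culmann's analysis gives the critical failure plane at α_cr = (β + φ)/2 = (55.7 + 13.8)/2 = 34.8°, and the critical height
H_c = (4c/γ) · sinβ cosφ / [1 − cos(β − φ)]
    = (4·53.0/20.6) · sin55.7°·cos13.8° / [1 − cos(41.9°)]
    = 10.291 · 0.8261·0.9711 / [1 − 0.7443]
    = 10.291 · 0.8023 / 0.2557
    = 32.29 m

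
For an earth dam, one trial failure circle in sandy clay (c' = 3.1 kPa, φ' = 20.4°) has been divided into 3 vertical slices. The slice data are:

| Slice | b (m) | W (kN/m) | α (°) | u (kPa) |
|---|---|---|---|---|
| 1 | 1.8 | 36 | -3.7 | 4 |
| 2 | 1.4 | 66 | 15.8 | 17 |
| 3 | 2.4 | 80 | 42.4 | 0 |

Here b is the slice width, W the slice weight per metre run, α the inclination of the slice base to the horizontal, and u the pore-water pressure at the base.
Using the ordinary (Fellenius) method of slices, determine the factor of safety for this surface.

Ordinary method of slices: FS = Σ[c'·Δl_i + (W_i cosα_i − u_i·Δl_i)·tanφ'] / Σ W_i sinα_i, with Δl_i = b_i / cosα_i.
Slice 1: Δl = 1.8/cos(-3.7°) = 1.804 m; N'_1 = 36·cos(-3.7°) − 4·1.804 = 28.7; c'Δl = 5.59; W sinα = -2.3
Slice 2: Δl = 1.4/cos15.8° = 1.455 m; N'_2 = 66·cos15.8° − 17·1.455 = 38.8; c'Δl = 4.51; W sinα = 18.0
Slice 3: Δl = 2.4/cos42.4° = 3.250 m; N'_3 = 80·cos42.4° − 0·3.250 = 59.1; c'Δl = 10.08; W sinα = 53.9
Σc'Δl = 20.2 kN/m; ΣN' = 126.6 kN/m; ΣW sinα = 69.6 kN/m
Resisting = 20.2 + 126.6·tan20.4° = 20.2 + 47.1 = 67.2 kN/m
FS = 67.2 / 69.6 = 0.966

FS = 0.97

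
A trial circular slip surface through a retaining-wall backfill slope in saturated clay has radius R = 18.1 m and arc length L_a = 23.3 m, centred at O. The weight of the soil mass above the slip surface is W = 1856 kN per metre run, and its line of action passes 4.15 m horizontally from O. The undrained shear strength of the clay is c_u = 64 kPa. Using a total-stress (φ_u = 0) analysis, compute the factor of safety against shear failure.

Taking moments about the centre O, the resisting moment is provided by the undrained shear strength acting along the arc:
M_R = c_u·L_a·R = 64·23.30·18.1 = 26990.7 kN·m/m
M_D = W·d = 1856·4.15 = 7702.4 kN·m/m
FS = M_R / M_D = 26990.7 / 7702.4 = 3.504

FS = 3.50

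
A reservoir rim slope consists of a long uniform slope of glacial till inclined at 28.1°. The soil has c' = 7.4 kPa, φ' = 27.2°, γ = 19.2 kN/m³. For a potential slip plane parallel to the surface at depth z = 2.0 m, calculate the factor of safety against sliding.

For an infinite slope with a slip plane parallel to the surface (no pore pressure): FS = [c' + γz cos²β tanφ'] / [γz sinβ cosβ].
γz = 19.2·2.0 = 38.40 kN/m²
Numerator = 7.4 + 38.40·cos²28.1°·tan27.2° = 7.4 + 38.40·0.7781·0.5139 = 22.757 kPa
Denominator = 38.40·sin28.1°·cos28.1° = 38.40·0.4710·0.8821 = 15.955 kPa
FS = 22.757 / 15.955 = 1.426

FS = 1.43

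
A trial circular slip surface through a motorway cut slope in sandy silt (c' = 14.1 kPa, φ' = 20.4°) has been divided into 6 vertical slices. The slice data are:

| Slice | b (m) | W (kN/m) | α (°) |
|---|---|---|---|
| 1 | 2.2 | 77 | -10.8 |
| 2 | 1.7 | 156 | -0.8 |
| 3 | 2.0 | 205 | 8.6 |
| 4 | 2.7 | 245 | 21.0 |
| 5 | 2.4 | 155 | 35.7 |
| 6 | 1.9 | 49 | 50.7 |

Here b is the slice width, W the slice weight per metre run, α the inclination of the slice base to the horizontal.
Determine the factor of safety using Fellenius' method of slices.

Ordinary method of slices: FS = Σ[c'·Δl_i + (W_i cosα_i)·tanφ'] / Σ W_i sinα_i, with Δl_i = b_i / cosα_i.
Slice 1: Δl = 2.2/cos(-10.8°) = 2.240 m; N'_1 = 77·cos(-10.8°) = 75.6; c'Δl = 31.58; W sinα = -14.4
Slice 2: Δl = 1.7/cos(-0.8°) = 1.700 m; N'_2 = 156·cos(-0.8°) = 156.0; c'Δl = 23.97; W sinα = -2.2
Slice 3: Δl = 2.0/cos8.6° = 2.023 m; N'_3 = 205·cos8.6° = 202.7; c'Δl = 28.52; W sinα = 30.7
Slice 4: Δl = 2.7/cos21.0° = 2.892 m; N'_4 = 245·cos21.0° = 228.7; c'Δl = 40.78; W sinα = 87.8
Slice 5: Δl = 2.4/cos35.7° = 2.955 m; N'_5 = 155·cos35.7° = 125.9; c'Δl = 41.67; W sinα = 90.4
Slice 6: Δl = 1.9/cos50.7° = 3.000 m; N'_6 = 49·cos50.7° = 31.0; c'Δl = 42.30; W sinα = 37.9
Σc'Δl = 208.8 kN/m; ΣN' = 820.0 kN/m; ΣW sinα = 230.2 kN/m
Resisting = 208.8 + 820.0·tan20.4° = 208.8 + 304.9 = 513.8 kN/m
FS = 513.8 / 230.2 = 2.232

FS = 2.23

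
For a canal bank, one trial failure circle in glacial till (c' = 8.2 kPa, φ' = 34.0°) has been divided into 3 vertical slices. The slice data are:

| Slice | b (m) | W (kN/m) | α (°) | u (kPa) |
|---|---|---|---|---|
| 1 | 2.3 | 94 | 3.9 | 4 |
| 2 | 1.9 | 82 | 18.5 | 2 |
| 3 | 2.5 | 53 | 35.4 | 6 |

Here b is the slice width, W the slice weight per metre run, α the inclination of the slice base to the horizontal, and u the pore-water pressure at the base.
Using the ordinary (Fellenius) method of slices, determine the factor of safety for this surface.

FS = 2.92

Ordinary method of slices: FS = Σ[c'·Δl_i + (W_i cosα_i − u_i·Δl_i)·tanφ'] / Σ W_i sinα_i, with Δl_i = b_i / cosα_i.
Slice 1: Δl = 2.3/cos3.9° = 2.305 m; N'_1 = 94·cos3.9° − 4·2.305 = 84.6; c'Δl = 18.90; W sinα = 6.4
Slice 2: Δl = 1.9/cos18.5° = 2.004 m; N'_2 = 82·cos18.5° − 2·2.004 = 73.8; c'Δl = 16.43; W sinα = 26.0
Slice 3: Δl = 2.5/cos35.4° = 3.067 m; N'_3 = 53·cos35.4° − 6·3.067 = 24.8; c'Δl = 25.15; W sinα = 30.7
Σc'Δl = 60.5 kN/m; ΣN' = 183.1 kN/m; ΣW sinα = 63.1 kN/m
Resisting = 60.5 + 183.1·tan34.0° = 60.5 + 123.5 = 184.0 kN/m
FS = 184.0 / 63.1 = 2.915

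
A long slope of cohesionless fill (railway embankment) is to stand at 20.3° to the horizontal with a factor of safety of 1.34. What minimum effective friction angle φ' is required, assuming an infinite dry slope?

φ' = 26.4°

FS = tanφ'/tanβ ⇒ tanφ' = FS · tanβ = 1.34 · tan20.3° = 0.4957
φ' = arctan(0.4957) = 26.37°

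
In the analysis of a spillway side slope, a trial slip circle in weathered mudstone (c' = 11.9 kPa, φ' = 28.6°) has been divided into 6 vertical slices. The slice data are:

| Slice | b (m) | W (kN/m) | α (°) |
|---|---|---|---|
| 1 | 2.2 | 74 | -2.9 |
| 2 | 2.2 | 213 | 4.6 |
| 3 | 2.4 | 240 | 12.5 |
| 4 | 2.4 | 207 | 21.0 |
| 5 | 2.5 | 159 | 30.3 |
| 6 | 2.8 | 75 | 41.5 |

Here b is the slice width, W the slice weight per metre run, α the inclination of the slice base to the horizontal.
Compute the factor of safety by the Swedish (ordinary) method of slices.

FS = 2.55

Ordinary method of slices: FS = Σ[c'·Δl_i + (W_i cosα_i)·tanφ'] / Σ W_i sinα_i, with Δl_i = b_i / cosα_i.
Slice 1: Δl = 2.2/cos(-2.9°) = 2.203 m; N'_1 = 74·cos(-2.9°) = 73.9; c'Δl = 26.21; W sinα = -3.7
Slice 2: Δl = 2.2/cos4.6° = 2.207 m; N'_2 = 213·cos4.6° = 212.3; c'Δl = 26.26; W sinα = 17.1
Slice 3: Δl = 2.4/cos12.5° = 2.458 m; N'_3 = 240·cos12.5° = 234.3; c'Δl = 29.25; W sinα = 51.9
Slice 4: Δl = 2.4/cos21.0° = 2.571 m; N'_4 = 207·cos21.0° = 193.3; c'Δl = 30.59; W sinα = 74.2
Slice 5: Δl = 2.5/cos30.3° = 2.896 m; N'_5 = 159·cos30.3° = 137.3; c'Δl = 34.46; W sinα = 80.2
Slice 6: Δl = 2.8/cos41.5° = 3.739 m; N'_6 = 75·cos41.5° = 56.2; c'Δl = 44.49; W sinα = 49.7
Σc'Δl = 191.3 kN/m; ΣN' = 907.2 kN/m; ΣW sinα = 269.4 kN/m
Resisting = 191.3 + 907.2·tan28.6° = 191.3 + 494.6 = 685.9 kN/m
FS = 685.9 / 269.4 = 2.546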